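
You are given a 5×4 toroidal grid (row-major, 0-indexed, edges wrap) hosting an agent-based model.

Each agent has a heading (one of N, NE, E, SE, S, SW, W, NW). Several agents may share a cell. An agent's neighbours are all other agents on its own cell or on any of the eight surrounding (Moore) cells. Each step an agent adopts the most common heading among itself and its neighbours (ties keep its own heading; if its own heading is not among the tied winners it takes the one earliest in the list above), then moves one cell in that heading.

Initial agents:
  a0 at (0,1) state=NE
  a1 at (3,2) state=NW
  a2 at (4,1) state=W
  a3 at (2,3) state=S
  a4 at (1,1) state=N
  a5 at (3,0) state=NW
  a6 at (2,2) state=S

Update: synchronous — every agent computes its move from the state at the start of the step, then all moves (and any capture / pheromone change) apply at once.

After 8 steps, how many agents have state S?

7

t=1: a0@(4,2):NE a1@(4,2):S a2@(3,0):NW a3@(3,3):S a4@(0,1):N a5@(2,3):NW a6@(3,2):S
t=2: a0@(0,2):S a1@(0,2):S a2@(2,3):NW a3@(4,3):S a4@(4,1):N a5@(1,2):NW a6@(4,2):S
t=3: a0@(1,2):S a1@(1,2):S a2@(1,2):NW a3@(0,3):S a4@(0,1):S a5@(0,1):NW a6@(0,2):S
t=4: a0@(2,2):S a1@(2,2):S a2@(2,2):S a3@(1,3):S a4@(1,1):S a5@(1,1):S a6@(1,2):S
t=5: a0@(3,2):S a1@(3,2):S a2@(3,2):S a3@(2,3):S a4@(2,1):S a5@(2,1):S a6@(2,2):S
t=6: a0@(4,2):S a1@(4,2):S a2@(4,2):S a3@(3,3):S a4@(3,1):S a5@(3,1):S a6@(3,2):S
t=7: a0@(0,2):S a1@(0,2):S a2@(0,2):S a3@(4,3):S a4@(4,1):S a5@(4,1):S a6@(4,2):S
t=8: a0@(1,2):S a1@(1,2):S a2@(1,2):S a3@(0,3):S a4@(0,1):S a5@(0,1):S a6@(0,2):S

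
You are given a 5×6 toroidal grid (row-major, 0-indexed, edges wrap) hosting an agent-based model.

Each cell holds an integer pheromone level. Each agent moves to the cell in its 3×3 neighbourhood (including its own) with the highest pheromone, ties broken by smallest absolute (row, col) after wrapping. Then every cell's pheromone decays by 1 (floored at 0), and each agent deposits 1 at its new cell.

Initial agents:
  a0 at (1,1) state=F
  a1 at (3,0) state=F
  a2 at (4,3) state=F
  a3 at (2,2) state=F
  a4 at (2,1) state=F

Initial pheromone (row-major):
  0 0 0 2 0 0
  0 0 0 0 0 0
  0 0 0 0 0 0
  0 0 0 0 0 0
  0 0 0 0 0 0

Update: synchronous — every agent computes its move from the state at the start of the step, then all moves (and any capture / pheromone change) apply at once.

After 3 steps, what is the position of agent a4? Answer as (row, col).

t=1: a0@(0,0) a1@(2,0) a2@(0,3) a3@(1,1) a4@(1,0) | pheromone: 1 0 0 2 0 0 / 1 1 0 0 0 0 / 1 0 0 0 0 0 / 0 0 0 0 0 0 / 0 0 0 0 0 0
t=2: a0@(0,0) a1@(1,0) a2@(0,3) a3@(0,0) a4@(0,0) | pheromone: 3 0 0 2 0 0 / 1 0 0 0 0 0 / 0 0 0 0 0 0 / 0 0 0 0 0 0 / 0 0 0 0 0 0
t=3: a0@(0,0) a1@(0,0) a2@(0,3) a3@(0,0) a4@(0,0) | pheromone: 6 0 0 2 0 0 / 0 0 0 0 0 0 / 0 0 0 0 0 0 / 0 0 0 0 0 0 / 0 0 0 0 0 0

(0, 0)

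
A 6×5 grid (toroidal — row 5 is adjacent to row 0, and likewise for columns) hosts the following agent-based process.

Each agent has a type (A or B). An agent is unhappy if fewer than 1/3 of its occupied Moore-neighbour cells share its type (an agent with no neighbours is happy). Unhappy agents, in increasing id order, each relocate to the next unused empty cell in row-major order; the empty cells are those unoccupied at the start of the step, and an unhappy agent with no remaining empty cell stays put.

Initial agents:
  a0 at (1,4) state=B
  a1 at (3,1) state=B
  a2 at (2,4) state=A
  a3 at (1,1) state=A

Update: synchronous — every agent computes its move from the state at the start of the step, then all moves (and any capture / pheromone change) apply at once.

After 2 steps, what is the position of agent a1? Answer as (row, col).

t=1: a0@(0,0):B a1@(3,1):B a2@(0,1):A a3@(1,1):A
t=2: a0@(0,2):B a1@(3,1):B a2@(0,1):A a3@(1,1):A

(3, 1)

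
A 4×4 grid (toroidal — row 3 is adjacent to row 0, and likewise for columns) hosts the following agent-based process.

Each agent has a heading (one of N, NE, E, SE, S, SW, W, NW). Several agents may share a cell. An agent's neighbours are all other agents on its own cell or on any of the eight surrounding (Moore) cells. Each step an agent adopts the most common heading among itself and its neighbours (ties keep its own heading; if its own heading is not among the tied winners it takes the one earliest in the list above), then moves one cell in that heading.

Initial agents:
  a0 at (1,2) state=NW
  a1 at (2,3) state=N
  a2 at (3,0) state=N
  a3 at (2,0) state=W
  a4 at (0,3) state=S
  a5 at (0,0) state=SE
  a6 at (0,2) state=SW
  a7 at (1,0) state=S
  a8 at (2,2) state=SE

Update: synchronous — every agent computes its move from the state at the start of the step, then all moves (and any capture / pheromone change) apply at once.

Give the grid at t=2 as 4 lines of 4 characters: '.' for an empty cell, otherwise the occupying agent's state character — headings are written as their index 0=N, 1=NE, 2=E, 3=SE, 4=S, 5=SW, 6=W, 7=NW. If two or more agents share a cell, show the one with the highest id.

t=1: a0@(0,1):NW a1@(1,3):N a2@(2,0):N a3@(1,0):N a4@(1,3):S a5@(1,0):S a6@(1,1):SW a7@(2,0):S a8@(3,3):SE
t=2: a0@(3,0):NW a1@(0,3):N a2@(1,0):N a3@(0,0):N a4@(2,3):S a5@(2,0):S a6@(0,1):N a7@(3,0):S a8@(0,0):SE

30.0
0...
4..4
4...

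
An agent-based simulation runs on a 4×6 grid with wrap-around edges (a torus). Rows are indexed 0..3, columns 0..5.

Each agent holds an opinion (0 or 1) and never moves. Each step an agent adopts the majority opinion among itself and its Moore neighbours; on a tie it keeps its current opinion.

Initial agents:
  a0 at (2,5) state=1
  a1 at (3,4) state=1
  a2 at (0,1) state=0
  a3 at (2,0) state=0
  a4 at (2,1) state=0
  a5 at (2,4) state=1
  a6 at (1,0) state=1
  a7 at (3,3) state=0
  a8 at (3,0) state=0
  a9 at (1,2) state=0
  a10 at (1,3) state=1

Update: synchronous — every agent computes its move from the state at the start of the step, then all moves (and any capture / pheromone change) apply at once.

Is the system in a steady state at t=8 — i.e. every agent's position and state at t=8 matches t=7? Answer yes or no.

yes

t=1: a0@(2,5):1 a1@(3,4):1 a2@(0,1):0 a3@(2,0):0 a4@(2,1):0 a5@(2,4):1 a6@(1,0):0 a7@(3,3):1 a8@(3,0):0 a9@(1,2):0 a10@(1,3):1
t=2: (unchanged — steady state)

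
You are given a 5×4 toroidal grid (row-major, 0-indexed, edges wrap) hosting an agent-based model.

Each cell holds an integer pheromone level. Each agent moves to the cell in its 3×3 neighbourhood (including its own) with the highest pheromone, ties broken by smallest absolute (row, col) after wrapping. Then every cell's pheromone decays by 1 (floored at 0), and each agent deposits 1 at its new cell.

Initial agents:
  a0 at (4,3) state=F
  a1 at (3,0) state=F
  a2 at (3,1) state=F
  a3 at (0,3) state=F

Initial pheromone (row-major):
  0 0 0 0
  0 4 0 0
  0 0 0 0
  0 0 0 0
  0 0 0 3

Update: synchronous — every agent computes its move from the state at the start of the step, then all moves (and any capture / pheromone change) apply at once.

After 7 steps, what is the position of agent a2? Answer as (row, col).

(1, 1)

t=1: a0@(4,3) a1@(4,3) a2@(2,0) a3@(4,3) | pheromone: 0 0 0 0 / 0 3 0 0 / 1 0 0 0 / 0 0 0 0 / 0 0 0 5
t=2: a0@(4,3) a1@(4,3) a2@(1,1) a3@(4,3) | pheromone: 0 0 0 0 / 0 3 0 0 / 0 0 0 0 / 0 0 0 0 / 0 0 0 7
t=3: a0@(4,3) a1@(4,3) a2@(1,1) a3@(4,3) | pheromone: 0 0 0 0 / 0 3 0 0 / 0 0 0 0 / 0 0 0 0 / 0 0 0 9
t=4: a0@(4,3) a1@(4,3) a2@(1,1) a3@(4,3) | pheromone: 0 0 0 0 / 0 3 0 0 / 0 0 0 0 / 0 0 0 0 / 0 0 0 11
t=5: a0@(4,3) a1@(4,3) a2@(1,1) a3@(4,3) | pheromone: 0 0 0 0 / 0 3 0 0 / 0 0 0 0 / 0 0 0 0 / 0 0 0 13
t=6: a0@(4,3) a1@(4,3) a2@(1,1) a3@(4,3) | pheromone: 0 0 0 0 / 0 3 0 0 / 0 0 0 0 / 0 0 0 0 / 0 0 0 15
t=7: a0@(4,3) a1@(4,3) a2@(1,1) a3@(4,3) | pheromone: 0 0 0 0 / 0 3 0 0 / 0 0 0 0 / 0 0 0 0 / 0 0 0 17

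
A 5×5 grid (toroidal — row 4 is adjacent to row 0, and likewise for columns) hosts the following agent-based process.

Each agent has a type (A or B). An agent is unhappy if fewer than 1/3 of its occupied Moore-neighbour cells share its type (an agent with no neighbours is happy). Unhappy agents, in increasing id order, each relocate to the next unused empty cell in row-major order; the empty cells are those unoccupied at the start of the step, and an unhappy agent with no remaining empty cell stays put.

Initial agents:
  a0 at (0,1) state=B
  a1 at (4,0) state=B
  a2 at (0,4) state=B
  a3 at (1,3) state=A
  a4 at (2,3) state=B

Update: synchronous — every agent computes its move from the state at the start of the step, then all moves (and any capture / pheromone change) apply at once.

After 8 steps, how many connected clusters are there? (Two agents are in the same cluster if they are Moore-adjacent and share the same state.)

t=1: a0@(0,1):B a1@(4,0):B a2@(0,4):B a3@(0,0):A a4@(0,2):B
t=2: a0@(0,1):B a1@(4,0):B a2@(0,4):B a3@(0,3):A a4@(0,2):B
t=3: a0@(0,1):B a1@(4,0):B a2@(0,4):B a3@(0,0):A a4@(0,2):B
t=4: a0@(0,1):B a1@(4,0):B a2@(0,4):B a3@(0,3):A a4@(0,2):B
t=5: a0@(0,1):B a1@(4,0):B a2@(0,4):B a3@(0,0):A a4@(0,2):B
t=6: a0@(0,1):B a1@(4,0):B a2@(0,4):B a3@(0,3):A a4@(0,2):B
t=7: a0@(0,1):B a1@(4,0):B a2@(0,4):B a3@(0,0):A a4@(0,2):B
t=8: a0@(0,1):B a1@(4,0):B a2@(0,4):B a3@(0,3):A a4@(0,2):B

2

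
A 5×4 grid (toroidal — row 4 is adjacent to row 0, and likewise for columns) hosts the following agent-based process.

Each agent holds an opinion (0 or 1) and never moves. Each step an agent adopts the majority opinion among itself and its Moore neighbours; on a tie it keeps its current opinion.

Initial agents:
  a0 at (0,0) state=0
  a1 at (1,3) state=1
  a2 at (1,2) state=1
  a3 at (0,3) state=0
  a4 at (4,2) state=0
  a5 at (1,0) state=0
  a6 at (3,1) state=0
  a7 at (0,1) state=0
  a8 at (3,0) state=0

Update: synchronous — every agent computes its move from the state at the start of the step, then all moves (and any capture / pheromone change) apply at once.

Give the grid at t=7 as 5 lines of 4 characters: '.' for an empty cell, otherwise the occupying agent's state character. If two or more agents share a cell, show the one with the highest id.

00.0
0.00
....
00..
..0.

t=1: a0@(0,0):0 a1@(1,3):0 a2@(1,2):1 a3@(0,3):0 a4@(4,2):0 a5@(1,0):0 a6@(3,1):0 a7@(0,1):0 a8@(3,0):0
t=2: a0@(0,0):0 a1@(1,3):0 a2@(1,2):0 a3@(0,3):0 a4@(4,2):0 a5@(1,0):0 a6@(3,1):0 a7@(0,1):0 a8@(3,0):0
t=3: (unchanged — steady state)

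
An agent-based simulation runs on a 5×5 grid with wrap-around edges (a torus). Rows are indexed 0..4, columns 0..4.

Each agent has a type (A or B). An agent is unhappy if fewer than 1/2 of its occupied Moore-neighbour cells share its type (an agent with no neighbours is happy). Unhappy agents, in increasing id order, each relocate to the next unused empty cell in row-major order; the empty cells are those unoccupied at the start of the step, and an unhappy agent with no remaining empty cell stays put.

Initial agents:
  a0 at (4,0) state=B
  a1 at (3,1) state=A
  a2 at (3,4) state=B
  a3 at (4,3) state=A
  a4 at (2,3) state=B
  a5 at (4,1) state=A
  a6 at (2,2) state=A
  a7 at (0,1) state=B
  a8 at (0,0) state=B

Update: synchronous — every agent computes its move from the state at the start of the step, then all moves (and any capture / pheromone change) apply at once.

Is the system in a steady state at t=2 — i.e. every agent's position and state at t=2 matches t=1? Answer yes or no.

t=1: a0@(4,0):B a1@(3,1):A a2@(3,4):B a3@(0,2):A a4@(2,3):B a5@(0,3):A a6@(2,2):A a7@(0,1):B a8@(0,0):B
t=2: (unchanged — steady state)

yes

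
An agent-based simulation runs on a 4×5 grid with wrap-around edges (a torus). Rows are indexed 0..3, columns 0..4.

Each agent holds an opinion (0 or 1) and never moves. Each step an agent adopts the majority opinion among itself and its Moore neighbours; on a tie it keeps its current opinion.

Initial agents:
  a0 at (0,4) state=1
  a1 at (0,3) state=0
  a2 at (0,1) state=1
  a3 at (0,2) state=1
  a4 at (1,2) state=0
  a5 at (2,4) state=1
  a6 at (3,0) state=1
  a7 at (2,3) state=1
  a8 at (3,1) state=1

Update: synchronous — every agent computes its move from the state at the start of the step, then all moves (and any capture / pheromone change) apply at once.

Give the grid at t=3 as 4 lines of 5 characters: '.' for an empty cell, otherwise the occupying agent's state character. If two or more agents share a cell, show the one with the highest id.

.1111
..1..
...11
11...

t=1: a0@(0,4):1 a1@(0,3):0 a2@(0,1):1 a3@(0,2):1 a4@(1,2):1 a5@(2,4):1 a6@(3,0):1 a7@(2,3):1 a8@(3,1):1
t=2: a0@(0,4):1 a1@(0,3):1 a2@(0,1):1 a3@(0,2):1 a4@(1,2):1 a5@(2,4):1 a6@(3,0):1 a7@(2,3):1 a8@(3,1):1
t=3: (unchanged — steady state)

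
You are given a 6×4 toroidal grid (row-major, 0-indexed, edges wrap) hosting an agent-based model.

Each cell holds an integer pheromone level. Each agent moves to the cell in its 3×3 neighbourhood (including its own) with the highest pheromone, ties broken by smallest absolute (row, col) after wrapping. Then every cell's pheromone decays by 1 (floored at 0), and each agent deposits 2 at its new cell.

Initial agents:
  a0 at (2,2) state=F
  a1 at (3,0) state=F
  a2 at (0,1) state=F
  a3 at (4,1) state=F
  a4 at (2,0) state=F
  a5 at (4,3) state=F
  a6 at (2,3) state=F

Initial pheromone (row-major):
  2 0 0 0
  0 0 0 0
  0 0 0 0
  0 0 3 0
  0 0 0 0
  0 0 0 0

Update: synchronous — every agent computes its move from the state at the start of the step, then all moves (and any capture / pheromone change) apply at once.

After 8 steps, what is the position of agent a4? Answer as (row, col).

t=1: a0@(3,2) a1@(2,0) a2@(0,0) a3@(3,2) a4@(1,0) a5@(3,2) a6@(3,2) | pheromone: 3 0 0 0 / 2 0 0 0 / 2 0 0 0 / 0 0 10 0 / 0 0 0 0 / 0 0 0 0
t=2: a0@(3,2) a1@(1,0) a2@(0,0) a3@(3,2) a4@(0,0) a5@(3,2) a6@(3,2) | pheromone: 6 0 0 0 / 3 0 0 0 / 1 0 0 0 / 0 0 17 0 / 0 0 0 0 / 0 0 0 0
t=3: a0@(3,2) a1@(0,0) a2@(0,0) a3@(3,2) a4@(0,0) a5@(3,2) a6@(3,2) | pheromone: 11 0 0 0 / 2 0 0 0 / 0 0 0 0 / 0 0 24 0 / 0 0 0 0 / 0 0 0 0
t=4: a0@(3,2) a1@(0,0) a2@(0,0) a3@(3,2) a4@(0,0) a5@(3,2) a6@(3,2) | pheromone: 16 0 0 0 / 1 0 0 0 / 0 0 0 0 / 0 0 31 0 / 0 0 0 0 / 0 0 0 0
t=5: a0@(3,2) a1@(0,0) a2@(0,0) a3@(3,2) a4@(0,0) a5@(3,2) a6@(3,2) | pheromone: 21 0 0 0 / 0 0 0 0 / 0 0 0 0 / 0 0 38 0 / 0 0 0 0 / 0 0 0 0
t=6: a0@(3,2) a1@(0,0) a2@(0,0) a3@(3,2) a4@(0,0) a5@(3,2) a6@(3,2) | pheromone: 26 0 0 0 / 0 0 0 0 / 0 0 0 0 / 0 0 45 0 / 0 0 0 0 / 0 0 0 0
t=7: a0@(3,2) a1@(0,0) a2@(0,0) a3@(3,2) a4@(0,0) a5@(3,2) a6@(3,2) | pheromone: 31 0 0 0 / 0 0 0 0 / 0 0 0 0 / 0 0 52 0 / 0 0 0 0 / 0 0 0 0
t=8: a0@(3,2) a1@(0,0) a2@(0,0) a3@(3,2) a4@(0,0) a5@(3,2) a6@(3,2) | pheromone: 36 0 0 0 / 0 0 0 0 / 0 0 0 0 / 0 0 59 0 / 0 0 0 0 / 0 0 0 0

(0, 0)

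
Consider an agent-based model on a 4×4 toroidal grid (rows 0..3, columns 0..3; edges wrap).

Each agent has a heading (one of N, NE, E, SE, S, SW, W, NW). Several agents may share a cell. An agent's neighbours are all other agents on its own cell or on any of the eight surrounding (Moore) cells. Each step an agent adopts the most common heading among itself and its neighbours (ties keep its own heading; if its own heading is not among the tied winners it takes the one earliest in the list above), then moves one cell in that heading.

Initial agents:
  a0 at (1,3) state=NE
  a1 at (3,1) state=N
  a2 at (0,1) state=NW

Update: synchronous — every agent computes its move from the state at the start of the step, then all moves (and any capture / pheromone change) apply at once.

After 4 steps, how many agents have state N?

t=1: a0@(0,0):NE a1@(2,1):N a2@(3,0):NW
t=2: a0@(3,1):NE a1@(1,1):N a2@(2,3):NW
t=3: a0@(2,2):NE a1@(0,1):N a2@(1,2):NW
t=4: a0@(1,3):NE a1@(3,1):N a2@(0,1):NW

1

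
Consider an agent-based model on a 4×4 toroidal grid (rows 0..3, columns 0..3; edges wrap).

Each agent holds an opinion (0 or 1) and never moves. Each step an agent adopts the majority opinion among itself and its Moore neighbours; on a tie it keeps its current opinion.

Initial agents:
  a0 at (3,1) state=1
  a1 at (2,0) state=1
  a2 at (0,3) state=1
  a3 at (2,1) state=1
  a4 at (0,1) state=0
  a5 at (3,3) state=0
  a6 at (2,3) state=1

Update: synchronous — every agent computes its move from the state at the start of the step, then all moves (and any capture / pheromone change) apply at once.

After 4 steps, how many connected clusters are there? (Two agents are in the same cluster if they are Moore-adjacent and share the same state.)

2

t=1: a0@(3,1):1 a1@(2,0):1 a2@(0,3):1 a3@(2,1):1 a4@(0,1):0 a5@(3,3):1 a6@(2,3):1
t=2: (unchanged — steady state)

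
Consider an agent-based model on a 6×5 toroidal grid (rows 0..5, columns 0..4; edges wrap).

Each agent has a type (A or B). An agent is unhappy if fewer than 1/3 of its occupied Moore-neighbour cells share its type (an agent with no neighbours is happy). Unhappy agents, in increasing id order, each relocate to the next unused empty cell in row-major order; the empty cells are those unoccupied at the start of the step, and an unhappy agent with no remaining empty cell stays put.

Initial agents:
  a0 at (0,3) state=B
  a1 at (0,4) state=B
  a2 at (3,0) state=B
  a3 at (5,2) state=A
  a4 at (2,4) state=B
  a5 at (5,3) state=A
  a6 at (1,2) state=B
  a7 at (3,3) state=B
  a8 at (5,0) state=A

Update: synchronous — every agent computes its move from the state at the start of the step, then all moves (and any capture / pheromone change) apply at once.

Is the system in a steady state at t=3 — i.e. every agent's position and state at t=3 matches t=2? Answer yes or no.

t=1: a0@(0,3):B a1@(0,4):B a2@(3,0):B a3@(5,2):A a4@(2,4):B a5@(5,3):A a6@(1,2):B a7@(3,3):B a8@(0,0):A
t=2: a0@(0,3):B a1@(0,4):B a2@(3,0):B a3@(5,2):A a4@(2,4):B a5@(5,3):A a6@(1,2):B a7@(3,3):B a8@(0,1):A
t=3: (unchanged — steady state)

yes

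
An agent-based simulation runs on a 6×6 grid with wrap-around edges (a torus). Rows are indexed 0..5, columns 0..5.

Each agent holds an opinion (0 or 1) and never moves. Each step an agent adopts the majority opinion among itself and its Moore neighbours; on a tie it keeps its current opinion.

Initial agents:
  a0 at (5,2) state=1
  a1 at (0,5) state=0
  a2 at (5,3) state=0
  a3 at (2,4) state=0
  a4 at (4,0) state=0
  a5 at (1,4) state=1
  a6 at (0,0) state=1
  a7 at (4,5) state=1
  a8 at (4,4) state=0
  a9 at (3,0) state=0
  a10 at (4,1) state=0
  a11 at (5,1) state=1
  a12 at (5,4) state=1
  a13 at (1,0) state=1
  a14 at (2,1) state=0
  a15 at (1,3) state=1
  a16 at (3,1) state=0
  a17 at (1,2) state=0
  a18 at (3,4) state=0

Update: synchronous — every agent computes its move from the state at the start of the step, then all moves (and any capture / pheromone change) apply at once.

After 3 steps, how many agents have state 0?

12

t=1: a0@(5,2):1 a1@(0,5):1 a2@(5,3):0 a3@(2,4):0 a4@(4,0):0 a5@(1,4):1 a6@(0,0):1 a7@(4,5):0 a8@(4,4):0 a9@(3,0):0 a10@(4,1):0 a11@(5,1):1 a12@(5,4):0 a13@(1,0):1 a14@(2,1):0 a15@(1,3):1 a16@(3,1):0 a17@(1,2):0 a18@(3,4):0
t=2: (unchanged — steady state)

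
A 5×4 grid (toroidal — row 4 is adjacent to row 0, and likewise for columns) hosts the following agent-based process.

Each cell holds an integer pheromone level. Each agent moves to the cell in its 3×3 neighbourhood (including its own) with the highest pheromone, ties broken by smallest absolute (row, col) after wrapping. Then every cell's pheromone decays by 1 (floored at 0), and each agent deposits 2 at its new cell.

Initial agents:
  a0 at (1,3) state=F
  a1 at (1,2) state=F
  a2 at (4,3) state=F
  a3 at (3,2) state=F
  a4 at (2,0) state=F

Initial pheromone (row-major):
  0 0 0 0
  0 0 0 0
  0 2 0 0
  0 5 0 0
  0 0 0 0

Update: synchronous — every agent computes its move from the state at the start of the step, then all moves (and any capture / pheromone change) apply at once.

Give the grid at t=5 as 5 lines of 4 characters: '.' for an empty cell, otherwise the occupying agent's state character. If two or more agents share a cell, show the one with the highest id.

t=1: a0@(0,0) a1@(2,1) a2@(0,0) a3@(3,1) a4@(3,1) | pheromone: 4 0 0 0 / 0 0 0 0 / 0 3 0 0 / 0 8 0 0 / 0 0 0 0
t=2: a0@(0,0) a1@(3,1) a2@(0,0) a3@(3,1) a4@(3,1) | pheromone: 7 0 0 0 / 0 0 0 0 / 0 2 0 0 / 0 13 0 0 / 0 0 0 0
t=3: a0@(0,0) a1@(3,1) a2@(0,0) a3@(3,1) a4@(3,1) | pheromone: 10 0 0 0 / 0 0 0 0 / 0 1 0 0 / 0 18 0 0 / 0 0 0 0
t=4: a0@(0,0) a1@(3,1) a2@(0,0) a3@(3,1) a4@(3,1) | pheromone: 13 0 0 0 / 0 0 0 0 / 0 0 0 0 / 0 23 0 0 / 0 0 0 0
t=5: a0@(0,0) a1@(3,1) a2@(0,0) a3@(3,1) a4@(3,1) | pheromone: 16 0 0 0 / 0 0 0 0 / 0 0 0 0 / 0 28 0 0 / 0 0 0 0

F...
....
....
.F..
....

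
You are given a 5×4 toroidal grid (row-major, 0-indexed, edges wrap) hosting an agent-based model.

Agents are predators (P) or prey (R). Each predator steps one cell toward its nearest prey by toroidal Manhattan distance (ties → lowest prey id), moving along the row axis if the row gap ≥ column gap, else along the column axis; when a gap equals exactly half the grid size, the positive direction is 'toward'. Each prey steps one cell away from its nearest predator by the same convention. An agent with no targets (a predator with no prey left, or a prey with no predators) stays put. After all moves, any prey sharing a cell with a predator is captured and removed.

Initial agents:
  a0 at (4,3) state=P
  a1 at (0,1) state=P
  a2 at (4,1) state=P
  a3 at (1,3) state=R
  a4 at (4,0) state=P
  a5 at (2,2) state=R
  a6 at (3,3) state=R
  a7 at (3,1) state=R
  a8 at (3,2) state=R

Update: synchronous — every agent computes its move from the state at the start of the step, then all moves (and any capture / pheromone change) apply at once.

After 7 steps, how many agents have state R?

5

t=1: a0@(3,3):P a1@(4,1):P a2@(3,1):P a3@(2,3):R a4@(3,0):P a5@(1,2):R a6@(2,3):R a7@(2,1):R a8@(2,2):R
t=2: a0@(2,3):P a1@(3,1):P a2@(2,1):P a3@(1,3):R a4@(2,0):P a5@(0,2):R a6@(1,3):R a7@(1,1):R a8@(1,2):R
t=3: a0@(1,3):P a1@(2,1):P a2@(1,1):P a3@(0,3):R a4@(1,0):P a5@(4,2):R a6@(0,3):R a7@(0,1):R a8@(0,2):R
t=4: a0@(0,3):P a1@(1,1):P a2@(0,1):P a3@(4,3):R a4@(0,0):P a5@(3,2):R a6@(4,3):R a7@(4,1):R a8@(4,2):R
t=5: a0@(4,3):P a1@(0,1):P a2@(4,1):P a3@(3,3):R a4@(4,0):P a5@(2,2):R a6@(3,3):R a7@(3,1):R a8@(3,2):R
t=6: a0@(3,3):P a1@(4,1):P a2@(3,1):P a3@(2,3):R a4@(3,0):P a5@(1,2):R a6@(2,3):R a7@(2,1):R a8@(2,2):R
t=7: a0@(2,3):P a1@(3,1):P a2@(2,1):P a3@(1,3):R a4@(2,0):P a5@(0,2):R a6@(1,3):R a7@(1,1):R a8@(1,2):R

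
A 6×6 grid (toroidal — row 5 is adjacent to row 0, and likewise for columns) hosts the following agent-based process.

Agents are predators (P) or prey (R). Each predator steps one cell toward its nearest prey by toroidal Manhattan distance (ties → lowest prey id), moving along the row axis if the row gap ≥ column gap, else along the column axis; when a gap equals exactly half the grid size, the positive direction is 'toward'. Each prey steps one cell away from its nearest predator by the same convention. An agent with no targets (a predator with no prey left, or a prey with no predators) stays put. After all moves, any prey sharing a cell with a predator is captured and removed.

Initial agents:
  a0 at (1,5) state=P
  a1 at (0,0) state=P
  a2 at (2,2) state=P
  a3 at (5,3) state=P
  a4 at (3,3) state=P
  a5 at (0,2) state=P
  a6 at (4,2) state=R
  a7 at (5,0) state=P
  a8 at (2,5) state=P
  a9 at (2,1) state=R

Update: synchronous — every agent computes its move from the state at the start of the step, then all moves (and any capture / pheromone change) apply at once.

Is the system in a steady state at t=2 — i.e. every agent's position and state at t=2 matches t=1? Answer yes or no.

t=1: a0@(1,0):P a1@(1,0):P a2@(2,1):P a3@(4,3):P a4@(4,3):P a5@(5,2):P a7@(5,1):P a8@(2,0):P
t=2: (unchanged — steady state)

yes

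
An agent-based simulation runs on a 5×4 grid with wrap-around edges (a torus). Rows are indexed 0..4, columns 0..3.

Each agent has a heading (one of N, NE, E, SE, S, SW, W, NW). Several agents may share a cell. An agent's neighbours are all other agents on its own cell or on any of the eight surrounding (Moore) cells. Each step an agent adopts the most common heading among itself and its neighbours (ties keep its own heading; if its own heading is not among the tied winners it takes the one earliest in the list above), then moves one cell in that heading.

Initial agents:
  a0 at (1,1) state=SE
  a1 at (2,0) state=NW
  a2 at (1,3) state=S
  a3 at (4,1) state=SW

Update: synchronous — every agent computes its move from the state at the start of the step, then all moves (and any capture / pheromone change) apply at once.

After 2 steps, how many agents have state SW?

t=1: a0@(2,2):SE a1@(1,3):NW a2@(2,3):S a3@(0,0):SW
t=2: a0@(3,3):SE a1@(0,2):NW a2@(3,3):S a3@(1,3):SW

1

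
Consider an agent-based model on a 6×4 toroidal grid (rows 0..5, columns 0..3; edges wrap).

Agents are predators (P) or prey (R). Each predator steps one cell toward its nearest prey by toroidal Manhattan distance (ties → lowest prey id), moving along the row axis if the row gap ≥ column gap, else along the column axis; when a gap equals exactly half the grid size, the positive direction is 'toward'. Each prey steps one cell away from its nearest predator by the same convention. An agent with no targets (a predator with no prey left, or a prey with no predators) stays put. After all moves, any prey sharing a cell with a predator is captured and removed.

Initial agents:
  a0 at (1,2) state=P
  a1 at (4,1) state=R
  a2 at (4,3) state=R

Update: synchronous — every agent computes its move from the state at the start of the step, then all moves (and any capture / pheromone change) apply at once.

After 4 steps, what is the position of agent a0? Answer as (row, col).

t=1: a0@(2,2):P a1@(3,1):R a2@(3,3):R
t=2: a0@(3,2):P a1@(4,1):R a2@(4,3):R
t=3: a0@(4,2):P a1@(5,1):R a2@(5,3):R
t=4: a0@(5,2):P a1@(0,1):R a2@(0,3):R

(5, 2)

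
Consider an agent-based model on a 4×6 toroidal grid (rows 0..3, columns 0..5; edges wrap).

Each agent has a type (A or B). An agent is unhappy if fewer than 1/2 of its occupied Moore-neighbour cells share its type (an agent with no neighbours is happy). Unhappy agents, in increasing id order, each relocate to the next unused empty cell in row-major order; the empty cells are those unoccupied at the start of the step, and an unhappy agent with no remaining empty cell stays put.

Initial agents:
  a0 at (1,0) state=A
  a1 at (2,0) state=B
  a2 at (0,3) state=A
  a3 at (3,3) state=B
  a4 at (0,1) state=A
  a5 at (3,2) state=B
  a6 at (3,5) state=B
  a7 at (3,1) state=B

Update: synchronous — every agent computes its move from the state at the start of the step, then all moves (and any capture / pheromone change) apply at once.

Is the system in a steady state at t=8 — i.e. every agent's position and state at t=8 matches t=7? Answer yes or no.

t=1: a0@(1,0):A a1@(2,0):B a2@(0,0):A a3@(3,3):B a4@(0,2):A a5@(3,2):B a6@(3,5):B a7@(3,1):B
t=2: a0@(1,0):A a1@(2,0):B a2@(0,1):A a3@(3,3):B a4@(0,3):A a5@(3,2):B a6@(3,5):B a7@(3,1):B
t=3: a0@(1,0):A a1@(2,0):B a2@(0,0):A a3@(3,3):B a4@(0,2):A a5@(3,2):B a6@(3,5):B a7@(3,1):B
t=4: a0@(1,0):A a1@(2,0):B a2@(0,1):A a3@(3,3):B a4@(0,3):A a5@(3,2):B a6@(3,5):B a7@(3,1):B
t=5: a0@(1,0):A a1@(2,0):B a2@(0,0):A a3@(3,3):B a4@(0,2):A a5@(3,2):B a6@(3,5):B a7@(3,1):B
t=6: a0@(1,0):A a1@(2,0):B a2@(0,1):A a3@(3,3):B a4@(0,3):A a5@(3,2):B a6@(3,5):B a7@(3,1):B
t=7: a0@(1,0):A a1@(2,0):B a2@(0,0):A a3@(3,3):B a4@(0,2):A a5@(3,2):B a6@(3,5):B a7@(3,1):B
t=8: a0@(1,0):A a1@(2,0):B a2@(0,1):A a3@(3,3):B a4@(0,3):A a5@(3,2):B a6@(3,5):B a7@(3,1):B

no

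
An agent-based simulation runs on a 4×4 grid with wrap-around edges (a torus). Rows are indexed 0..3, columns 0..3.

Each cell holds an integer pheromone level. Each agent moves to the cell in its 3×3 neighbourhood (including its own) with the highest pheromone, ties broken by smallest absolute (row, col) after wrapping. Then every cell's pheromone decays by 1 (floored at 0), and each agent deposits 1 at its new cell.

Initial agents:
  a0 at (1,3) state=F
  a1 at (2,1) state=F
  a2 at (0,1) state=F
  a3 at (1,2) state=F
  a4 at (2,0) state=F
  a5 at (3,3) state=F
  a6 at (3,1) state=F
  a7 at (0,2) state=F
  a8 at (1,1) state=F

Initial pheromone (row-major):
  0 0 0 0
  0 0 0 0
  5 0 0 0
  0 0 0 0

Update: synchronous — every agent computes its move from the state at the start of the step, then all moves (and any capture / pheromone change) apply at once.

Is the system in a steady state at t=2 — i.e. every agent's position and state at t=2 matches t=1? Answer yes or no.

t=1: a0@(2,0) a1@(2,0) a2@(0,0) a3@(0,1) a4@(2,0) a5@(2,0) a6@(2,0) a7@(0,1) a8@(2,0) | pheromone: 1 2 0 0 / 0 0 0 0 / 10 0 0 0 / 0 0 0 0
t=2: a0@(2,0) a1@(2,0) a2@(0,1) a3@(0,1) a4@(2,0) a5@(2,0) a6@(2,0) a7@(0,1) a8@(2,0) | pheromone: 0 4 0 0 / 0 0 0 0 / 15 0 0 0 / 0 0 0 0

no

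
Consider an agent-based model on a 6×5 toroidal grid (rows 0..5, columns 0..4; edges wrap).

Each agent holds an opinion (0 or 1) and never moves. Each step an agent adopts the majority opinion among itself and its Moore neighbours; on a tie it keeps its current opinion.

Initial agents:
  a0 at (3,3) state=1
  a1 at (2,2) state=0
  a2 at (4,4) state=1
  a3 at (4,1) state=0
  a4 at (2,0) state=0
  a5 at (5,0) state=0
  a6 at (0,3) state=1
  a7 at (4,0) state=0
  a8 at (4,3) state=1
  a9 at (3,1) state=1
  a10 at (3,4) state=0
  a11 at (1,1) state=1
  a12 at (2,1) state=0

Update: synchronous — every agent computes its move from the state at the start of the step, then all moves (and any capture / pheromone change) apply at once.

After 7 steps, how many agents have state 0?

t=1: a0@(3,3):1 a1@(2,2):1 a2@(4,4):1 a3@(4,1):0 a4@(2,0):0 a5@(5,0):0 a6@(0,3):1 a7@(4,0):0 a8@(4,3):1 a9@(3,1):0 a10@(3,4):0 a11@(1,1):0 a12@(2,1):0
t=2: a0@(3,3):1 a1@(2,2):0 a2@(4,4):1 a3@(4,1):0 a4@(2,0):0 a5@(5,0):0 a6@(0,3):1 a7@(4,0):0 a8@(4,3):1 a9@(3,1):0 a10@(3,4):0 a11@(1,1):0 a12@(2,1):0
t=3: (unchanged — steady state)

9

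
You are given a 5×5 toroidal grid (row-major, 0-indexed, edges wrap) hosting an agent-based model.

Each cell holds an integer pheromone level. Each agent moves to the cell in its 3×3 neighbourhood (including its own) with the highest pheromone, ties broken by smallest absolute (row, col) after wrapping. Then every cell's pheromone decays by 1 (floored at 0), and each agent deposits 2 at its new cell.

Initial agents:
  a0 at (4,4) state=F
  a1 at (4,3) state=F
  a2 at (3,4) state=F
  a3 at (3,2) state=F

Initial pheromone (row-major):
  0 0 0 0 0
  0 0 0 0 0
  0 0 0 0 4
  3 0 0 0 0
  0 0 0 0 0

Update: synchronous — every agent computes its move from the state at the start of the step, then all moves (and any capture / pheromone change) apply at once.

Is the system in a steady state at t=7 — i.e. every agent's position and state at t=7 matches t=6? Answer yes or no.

yes

t=1: a0@(3,0) a1@(0,2) a2@(2,4) a3@(2,1) | pheromone: 0 0 2 0 0 / 0 0 0 0 0 / 0 2 0 0 5 / 4 0 0 0 0 / 0 0 0 0 0
t=2: a0@(2,4) a1@(0,2) a2@(2,4) a3@(3,0) | pheromone: 0 0 3 0 0 / 0 0 0 0 0 / 0 1 0 0 8 / 5 0 0 0 0 / 0 0 0 0 0
t=3: a0@(2,4) a1@(0,2) a2@(2,4) a3@(2,4) | pheromone: 0 0 4 0 0 / 0 0 0 0 0 / 0 0 0 0 13 / 4 0 0 0 0 / 0 0 0 0 0
t=4: a0@(2,4) a1@(0,2) a2@(2,4) a3@(2,4) | pheromone: 0 0 5 0 0 / 0 0 0 0 0 / 0 0 0 0 18 / 3 0 0 0 0 / 0 0 0 0 0
t=5: a0@(2,4) a1@(0,2) a2@(2,4) a3@(2,4) | pheromone: 0 0 6 0 0 / 0 0 0 0 0 / 0 0 0 0 23 / 2 0 0 0 0 / 0 0 0 0 0
t=6: a0@(2,4) a1@(0,2) a2@(2,4) a3@(2,4) | pheromone: 0 0 7 0 0 / 0 0 0 0 0 / 0 0 0 0 28 / 1 0 0 0 0 / 0 0 0 0 0
t=7: a0@(2,4) a1@(0,2) a2@(2,4) a3@(2,4) | pheromone: 0 0 8 0 0 / 0 0 0 0 0 / 0 0 0 0 33 / 0 0 0 0 0 / 0 0 0 0 0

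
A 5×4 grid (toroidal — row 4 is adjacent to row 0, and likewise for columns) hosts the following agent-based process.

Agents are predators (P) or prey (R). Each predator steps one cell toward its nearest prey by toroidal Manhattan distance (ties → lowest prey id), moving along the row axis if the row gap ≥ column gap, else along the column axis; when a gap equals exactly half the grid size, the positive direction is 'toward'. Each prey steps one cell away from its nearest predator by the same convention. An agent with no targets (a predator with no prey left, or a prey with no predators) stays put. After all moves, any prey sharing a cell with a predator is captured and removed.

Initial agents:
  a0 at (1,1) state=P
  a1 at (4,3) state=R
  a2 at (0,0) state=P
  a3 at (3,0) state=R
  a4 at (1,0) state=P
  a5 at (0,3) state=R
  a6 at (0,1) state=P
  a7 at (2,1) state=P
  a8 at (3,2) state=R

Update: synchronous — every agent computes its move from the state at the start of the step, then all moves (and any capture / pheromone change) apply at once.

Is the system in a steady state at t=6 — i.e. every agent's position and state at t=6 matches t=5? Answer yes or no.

t=1: a0@(2,1):P a1@(3,3):R a2@(0,3):P a4@(2,0):P a6@(0,2):P a7@(3,1):P a8@(4,2):R
t=2: a0@(2,2):P a1@(2,3):R a2@(4,3):P a4@(3,0):P a6@(4,2):P a7@(3,2):P
t=3: a0@(2,3):P a2@(3,3):P a4@(2,0):P a6@(3,2):P a7@(2,2):P
t=4: (unchanged — steady state)

yes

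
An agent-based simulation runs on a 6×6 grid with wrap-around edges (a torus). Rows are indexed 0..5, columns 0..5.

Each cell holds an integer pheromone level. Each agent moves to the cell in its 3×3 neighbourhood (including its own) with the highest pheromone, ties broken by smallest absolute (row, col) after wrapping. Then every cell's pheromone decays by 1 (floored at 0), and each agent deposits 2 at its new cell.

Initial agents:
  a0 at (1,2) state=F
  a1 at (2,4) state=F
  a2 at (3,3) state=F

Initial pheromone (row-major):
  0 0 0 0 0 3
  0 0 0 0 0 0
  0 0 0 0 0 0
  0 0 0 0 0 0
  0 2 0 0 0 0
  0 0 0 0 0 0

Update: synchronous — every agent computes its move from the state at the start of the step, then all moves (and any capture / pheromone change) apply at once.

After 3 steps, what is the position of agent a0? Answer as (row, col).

(0, 1)

t=1: a0@(0,1) a1@(1,3) a2@(2,2) | pheromone: 0 2 0 0 0 2 / 0 0 0 2 0 0 / 0 0 2 0 0 0 / 0 0 0 0 0 0 / 0 1 0 0 0 0 / 0 0 0 0 0 0
t=2: a0@(0,1) a1@(1,3) a2@(1,3) | pheromone: 0 3 0 0 0 1 / 0 0 0 5 0 0 / 0 0 1 0 0 0 / 0 0 0 0 0 0 / 0 0 0 0 0 0 / 0 0 0 0 0 0
t=3: a0@(0,1) a1@(1,3) a2@(1,3) | pheromone: 0 4 0 0 0 0 / 0 0 0 8 0 0 / 0 0 0 0 0 0 / 0 0 0 0 0 0 / 0 0 0 0 0 0 / 0 0 0 0 0 0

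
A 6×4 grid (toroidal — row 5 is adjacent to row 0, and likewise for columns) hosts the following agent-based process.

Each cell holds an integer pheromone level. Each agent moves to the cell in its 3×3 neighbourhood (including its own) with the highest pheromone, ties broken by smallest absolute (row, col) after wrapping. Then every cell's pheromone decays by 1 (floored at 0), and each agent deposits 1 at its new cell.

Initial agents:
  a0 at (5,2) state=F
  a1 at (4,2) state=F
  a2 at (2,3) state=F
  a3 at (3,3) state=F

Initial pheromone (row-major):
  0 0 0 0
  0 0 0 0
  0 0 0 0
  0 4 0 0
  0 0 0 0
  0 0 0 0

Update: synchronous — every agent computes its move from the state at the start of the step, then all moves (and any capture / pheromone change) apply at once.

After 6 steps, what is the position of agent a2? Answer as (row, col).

(0, 1)

t=1: a0@(0,1) a1@(3,1) a2@(1,0) a3@(2,0) | pheromone: 0 1 0 0 / 1 0 0 0 / 1 0 0 0 / 0 4 0 0 / 0 0 0 0 / 0 0 0 0
t=2: a0@(0,1) a1@(3,1) a2@(0,1) a3@(3,1) | pheromone: 0 2 0 0 / 0 0 0 0 / 0 0 0 0 / 0 5 0 0 / 0 0 0 0 / 0 0 0 0
t=3: a0@(0,1) a1@(3,1) a2@(0,1) a3@(3,1) | pheromone: 0 3 0 0 / 0 0 0 0 / 0 0 0 0 / 0 6 0 0 / 0 0 0 0 / 0 0 0 0
t=4: a0@(0,1) a1@(3,1) a2@(0,1) a3@(3,1) | pheromone: 0 4 0 0 / 0 0 0 0 / 0 0 0 0 / 0 7 0 0 / 0 0 0 0 / 0 0 0 0
t=5: a0@(0,1) a1@(3,1) a2@(0,1) a3@(3,1) | pheromone: 0 5 0 0 / 0 0 0 0 / 0 0 0 0 / 0 8 0 0 / 0 0 0 0 / 0 0 0 0
t=6: a0@(0,1) a1@(3,1) a2@(0,1) a3@(3,1) | pheromone: 0 6 0 0 / 0 0 0 0 / 0 0 0 0 / 0 9 0 0 / 0 0 0 0 / 0 0 0 0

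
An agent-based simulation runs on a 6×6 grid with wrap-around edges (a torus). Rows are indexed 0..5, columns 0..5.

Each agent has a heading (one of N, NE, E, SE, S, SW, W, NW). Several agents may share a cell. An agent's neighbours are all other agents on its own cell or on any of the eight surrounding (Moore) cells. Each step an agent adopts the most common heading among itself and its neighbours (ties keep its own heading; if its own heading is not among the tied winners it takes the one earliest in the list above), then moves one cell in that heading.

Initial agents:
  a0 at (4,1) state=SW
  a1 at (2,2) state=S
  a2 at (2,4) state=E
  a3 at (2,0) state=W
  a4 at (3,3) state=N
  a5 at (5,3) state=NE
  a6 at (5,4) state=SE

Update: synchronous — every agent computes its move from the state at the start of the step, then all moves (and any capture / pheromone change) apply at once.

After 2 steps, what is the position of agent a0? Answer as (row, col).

t=1: a0@(5,0):SW a1@(3,2):S a2@(2,5):E a3@(2,5):W a4@(2,3):N a5@(4,4):NE a6@(0,5):SE
t=2: a0@(0,5):SW a1@(4,2):S a2@(2,0):E a3@(2,4):W a4@(1,3):N a5@(3,5):NE a6@(1,0):SE

(0, 5)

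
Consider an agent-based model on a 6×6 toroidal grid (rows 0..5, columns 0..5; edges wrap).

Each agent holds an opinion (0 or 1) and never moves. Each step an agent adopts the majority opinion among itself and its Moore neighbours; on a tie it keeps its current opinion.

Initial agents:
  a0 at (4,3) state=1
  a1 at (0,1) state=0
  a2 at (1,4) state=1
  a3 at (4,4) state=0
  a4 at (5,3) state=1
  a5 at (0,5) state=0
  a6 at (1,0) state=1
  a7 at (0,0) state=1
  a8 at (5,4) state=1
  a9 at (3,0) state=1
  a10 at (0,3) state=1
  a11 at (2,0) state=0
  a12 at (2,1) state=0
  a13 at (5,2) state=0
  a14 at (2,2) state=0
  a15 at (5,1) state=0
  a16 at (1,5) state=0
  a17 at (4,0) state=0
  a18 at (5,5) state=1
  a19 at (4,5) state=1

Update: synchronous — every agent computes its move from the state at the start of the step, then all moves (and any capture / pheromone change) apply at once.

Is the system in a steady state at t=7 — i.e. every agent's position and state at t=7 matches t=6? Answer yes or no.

t=1: a0@(4,3):1 a1@(0,1):0 a2@(1,4):1 a3@(4,4):1 a4@(5,3):1 a5@(0,5):1 a6@(1,0):0 a7@(0,0):0 a8@(5,4):1 a9@(3,0):0 a10@(0,3):1 a11@(2,0):0 a12@(2,1):0 a13@(5,2):0 a14@(2,2):0 a15@(5,1):0 a16@(1,5):0 a17@(4,0):1 a18@(5,5):1 a19@(4,5):1
t=2: (unchanged — steady state)

yes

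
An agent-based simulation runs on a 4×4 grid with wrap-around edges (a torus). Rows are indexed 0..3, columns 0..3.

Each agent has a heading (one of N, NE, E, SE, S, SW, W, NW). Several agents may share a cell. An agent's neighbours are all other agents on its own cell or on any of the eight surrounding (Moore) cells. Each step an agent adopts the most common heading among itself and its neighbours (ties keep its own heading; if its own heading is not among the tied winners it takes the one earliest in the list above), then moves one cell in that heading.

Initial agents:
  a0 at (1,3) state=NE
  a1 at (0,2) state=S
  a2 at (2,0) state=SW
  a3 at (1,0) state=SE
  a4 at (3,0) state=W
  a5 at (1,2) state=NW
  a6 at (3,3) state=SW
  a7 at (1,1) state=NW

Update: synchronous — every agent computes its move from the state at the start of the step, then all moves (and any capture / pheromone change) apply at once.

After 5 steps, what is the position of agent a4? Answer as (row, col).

t=1: a0@(0,0):NE a1@(3,1):NW a2@(3,3):SW a3@(2,1):SE a4@(0,3):SW a5@(0,1):NW a6@(0,2):SW a7@(0,0):NW
t=2: a0@(3,3):NW a1@(2,0):NW a2@(0,2):SW a3@(3,2):SE a4@(1,2):SW a5@(3,0):NW a6@(1,1):SW a7@(3,3):NW
t=3: a0@(2,2):NW a1@(1,3):NW a2@(1,1):SW a3@(2,1):NW a4@(2,1):SW a5@(2,3):NW a6@(2,0):SW a7@(2,2):NW
t=4: a0@(1,1):NW a1@(0,2):NW a2@(2,0):SW a3@(1,0):NW a4@(3,0):SW a5@(1,2):NW a6@(3,3):SW a7@(1,1):NW
t=5: a0@(0,0):NW a1@(3,1):NW a2@(3,3):SW a3@(0,3):NW a4@(0,3):SW a5@(0,1):NW a6@(0,2):SW a7@(0,0):NW

(0, 3)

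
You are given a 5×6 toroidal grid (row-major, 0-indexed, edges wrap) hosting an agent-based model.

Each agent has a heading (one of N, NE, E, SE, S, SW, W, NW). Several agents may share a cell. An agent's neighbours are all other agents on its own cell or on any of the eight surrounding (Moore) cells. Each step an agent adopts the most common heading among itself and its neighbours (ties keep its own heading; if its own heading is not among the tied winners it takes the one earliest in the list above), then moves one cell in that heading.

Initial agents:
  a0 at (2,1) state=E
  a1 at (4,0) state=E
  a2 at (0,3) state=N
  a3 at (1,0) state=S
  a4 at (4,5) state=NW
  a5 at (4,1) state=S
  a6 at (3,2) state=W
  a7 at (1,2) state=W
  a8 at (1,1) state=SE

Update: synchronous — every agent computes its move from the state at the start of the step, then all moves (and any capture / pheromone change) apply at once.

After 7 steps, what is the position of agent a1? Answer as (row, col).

t=1: a0@(2,0):W a1@(4,1):E a2@(4,3):N a3@(2,0):S a4@(3,4):NW a5@(0,1):S a6@(3,1):W a7@(1,1):W a8@(2,2):SE
t=2: a0@(2,5):W a1@(4,2):E a2@(3,3):N a3@(2,5):W a4@(2,3):NW a5@(1,1):S a6@(3,0):W a7@(1,0):W a8@(2,1):W
t=3: a0@(2,4):W a1@(4,3):E a2@(2,3):N a3@(2,4):W a4@(1,2):NW a5@(1,0):W a6@(3,5):W a7@(1,5):W a8@(2,0):W
t=4: a0@(2,3):W a1@(4,4):E a2@(2,2):W a3@(2,3):W a4@(0,1):NW a5@(1,5):W a6@(3,4):W a7@(1,4):W a8@(2,5):W
t=5: a0@(2,2):W a1@(4,5):E a2@(2,1):W a3@(2,2):W a4@(4,0):NW a5@(1,4):W a6@(3,3):W a7@(1,3):W a8@(2,4):W
t=6: a0@(2,1):W a1@(4,0):E a2@(2,0):W a3@(2,1):W a4@(3,5):NW a5@(1,3):W a6@(3,2):W a7@(1,2):W a8@(2,3):W
t=7: a0@(2,0):W a1@(4,1):E a2@(2,5):W a3@(2,0):W a4@(2,4):NW a5@(1,2):W a6@(3,1):W a7@(1,1):W a8@(2,2):W

(4, 1)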